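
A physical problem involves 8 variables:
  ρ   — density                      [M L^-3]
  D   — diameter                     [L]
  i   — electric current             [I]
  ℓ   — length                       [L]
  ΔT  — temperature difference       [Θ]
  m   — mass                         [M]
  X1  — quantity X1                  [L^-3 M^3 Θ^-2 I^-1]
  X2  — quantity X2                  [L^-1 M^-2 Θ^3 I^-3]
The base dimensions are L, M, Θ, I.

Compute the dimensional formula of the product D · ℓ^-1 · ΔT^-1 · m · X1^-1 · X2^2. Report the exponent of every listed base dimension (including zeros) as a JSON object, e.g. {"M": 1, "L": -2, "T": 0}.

Dimensional matrix (L×M×Θ×I by ρ×D×i×ℓ×ΔT×m×X1×X2):
  L: [-3  1  0  1  0  0 -3 -1]
  M: [ 1  0  0  0  0  1  3 -2]
  Θ: [ 0  0  0  0  1  0 -2  3]
  I: [ 0  0  1  0  0  0 -1 -3]
  [L]: (1)·1+(-1)·1+(-1)·0+(1)·0+(-1)·-3+(2)·-1 = 1
  [M]: (1)·0+(-1)·0+(-1)·0+(1)·1+(-1)·3+(2)·-2 = -6
  [Θ]: (1)·0+(-1)·0+(-1)·1+(1)·0+(-1)·-2+(2)·3 = 7
  [I]: (1)·0+(-1)·0+(-1)·0+(1)·0+(-1)·-1+(2)·-3 = -5
⇒ L M^-6 Θ^7 I^-5

{"L": 1, "M": -6, "Θ": 7, "I": -5}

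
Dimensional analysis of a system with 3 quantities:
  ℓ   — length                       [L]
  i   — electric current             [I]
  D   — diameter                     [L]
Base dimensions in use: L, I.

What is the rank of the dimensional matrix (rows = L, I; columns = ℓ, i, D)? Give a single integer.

2

Dimensional matrix (L×I by ℓ×i×D):
  L: [ 1  0  1]
  I: [ 0  1  0]
Row reduction gives pivot columns ℓ,i; rank = 2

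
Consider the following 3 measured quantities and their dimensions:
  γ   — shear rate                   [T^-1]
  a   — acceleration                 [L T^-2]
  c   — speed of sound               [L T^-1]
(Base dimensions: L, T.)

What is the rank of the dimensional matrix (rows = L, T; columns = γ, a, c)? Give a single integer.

2

Write exponents as rows L,T / cols γ,a,c:
  L: [ 0  1  1]
  T: [-1 -2 -1]
Row reduction gives pivot columns γ,a; rank = 2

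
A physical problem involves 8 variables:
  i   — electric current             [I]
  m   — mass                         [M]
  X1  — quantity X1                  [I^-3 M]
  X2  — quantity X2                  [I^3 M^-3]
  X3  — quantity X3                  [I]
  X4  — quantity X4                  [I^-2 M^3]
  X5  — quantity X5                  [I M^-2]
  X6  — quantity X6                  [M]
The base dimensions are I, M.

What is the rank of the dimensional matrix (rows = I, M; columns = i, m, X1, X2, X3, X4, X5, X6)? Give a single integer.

Dimensional matrix (I×M by i×m×X1×X2×X3×X4×X5×X6):
  I: [ 1  0 -3  3  1 -2  1  0]
  M: [ 0  1  1 -3  0  3 -2  1]
Row reduction gives pivot columns i,m; rank = 2

2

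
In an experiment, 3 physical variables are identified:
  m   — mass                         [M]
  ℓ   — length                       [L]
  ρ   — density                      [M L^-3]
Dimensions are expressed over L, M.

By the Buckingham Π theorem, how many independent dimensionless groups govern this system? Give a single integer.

1

Write exponents as rows L,M / cols m,ℓ,ρ:
  L: [ 0  1 -3]
  M: [ 1  0  1]
Row reduction gives pivot columns m,ℓ; rank = 2
Π count = n − r = 3 − 2 = 1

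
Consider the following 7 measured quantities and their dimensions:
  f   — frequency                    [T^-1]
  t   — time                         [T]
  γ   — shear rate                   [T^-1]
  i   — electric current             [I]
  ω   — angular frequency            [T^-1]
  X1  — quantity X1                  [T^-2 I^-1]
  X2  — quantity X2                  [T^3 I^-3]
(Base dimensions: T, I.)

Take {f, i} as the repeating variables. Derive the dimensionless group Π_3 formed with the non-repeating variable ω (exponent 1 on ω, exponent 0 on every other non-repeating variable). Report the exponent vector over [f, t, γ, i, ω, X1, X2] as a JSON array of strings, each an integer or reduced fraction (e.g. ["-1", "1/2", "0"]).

Write exponents as rows T,I / cols f,t,γ,i,ω,X1,X2:
  T: [-1  1 -1  0 -1 -2  3]
  I: [ 0  0  0  1  0 -1 -3]
RREF → pivots at {f,i} ⇒ r = 2
Repeat: f,i; free: t,γ,ω,X1,X2
RREF:
  r0: [   1   -1    1    0    1    2   -3]
  r1: [   0    0    0    1    0   -1   -3]
Fix exponent of ω at 1, t at 0, γ at 0, X1 at 0, X2 at 0; solve each RREF row for its pivot's exponent:
  r0: exp(f) + (1)·1 = 0 ⇒ exp(f) = -1
  r1: exp(i) + (0)·1 = 0 ⇒ exp(i) = 0
Π_3 = f^-1 · ω

["-1", "0", "0", "0", "1", "0", "0"]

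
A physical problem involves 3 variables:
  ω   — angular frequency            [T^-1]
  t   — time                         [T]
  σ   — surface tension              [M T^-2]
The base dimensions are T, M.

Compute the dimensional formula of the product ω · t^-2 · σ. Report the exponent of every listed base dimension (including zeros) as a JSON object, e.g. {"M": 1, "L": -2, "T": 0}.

Dimensional matrix (T×M by ω×t×σ):
  T: [-1  1 -2]
  M: [ 0  0  1]
  [T]: (1)·-1+(-2)·1+(1)·-2 = -5
  [M]: (1)·0+(-2)·0+(1)·1 = 1
⇒ T^-5 M

{"T": -5, "M": 1}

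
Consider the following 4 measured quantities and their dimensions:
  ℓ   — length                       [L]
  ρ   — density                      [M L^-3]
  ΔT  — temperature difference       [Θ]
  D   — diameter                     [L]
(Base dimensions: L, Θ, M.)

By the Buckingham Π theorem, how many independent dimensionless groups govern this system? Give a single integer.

1

Write exponents as rows L,Θ,M / cols ℓ,ρ,ΔT,D:
  L: [ 1 -3  0  1]
  Θ: [ 0  0  1  0]
  M: [ 0  1  0  0]
Echelon form has 3 nonzero rows (pivots: ℓ,ρ,ΔT)
n=4, r=3 ⇒ 1 dimensionless group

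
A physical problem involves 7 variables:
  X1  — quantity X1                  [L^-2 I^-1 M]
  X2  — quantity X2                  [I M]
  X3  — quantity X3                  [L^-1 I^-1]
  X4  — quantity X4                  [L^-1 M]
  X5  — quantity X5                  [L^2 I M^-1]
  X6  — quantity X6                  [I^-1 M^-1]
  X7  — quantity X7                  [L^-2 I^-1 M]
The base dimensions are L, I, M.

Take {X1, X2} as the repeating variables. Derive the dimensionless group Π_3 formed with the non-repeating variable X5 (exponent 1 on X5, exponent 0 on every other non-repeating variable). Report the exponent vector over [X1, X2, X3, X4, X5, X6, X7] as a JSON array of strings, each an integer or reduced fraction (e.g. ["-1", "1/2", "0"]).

Write exponents as rows L,I,M / cols X1,X2,X3,X4,X5,X6,X7:
  L: [-2  0 -1 -1  2  0 -2]
  I: [-1  1 -1  0  1 -1 -1]
  M: [ 1  1  0  1 -1 -1  1]
Row reduction gives pivot columns X1,X2; rank = 2
Pivot set = {X1,X2}, free = {X3,X4,X5,X6,X7}
RREF:
  r0: [   1    0  1/2  1/2   -1    0    1]
  r1: [   0    1 -1/2  1/2    0   -1    0]
  r2: [   0    0    0    0    0    0    0]
Fix exponent of X5 at 1, X3 at 0, X4 at 0, X6 at 0, X7 at 0; solve each RREF row for its pivot's exponent:
  r0: exp(X1) + (-1)·1 = 0 ⇒ exp(X1) = 1
  r1: exp(X2) + (0)·1 = 0 ⇒ exp(X2) = 0
Π_3 = X1 · X5

["1", "0", "0", "0", "1", "0", "0"]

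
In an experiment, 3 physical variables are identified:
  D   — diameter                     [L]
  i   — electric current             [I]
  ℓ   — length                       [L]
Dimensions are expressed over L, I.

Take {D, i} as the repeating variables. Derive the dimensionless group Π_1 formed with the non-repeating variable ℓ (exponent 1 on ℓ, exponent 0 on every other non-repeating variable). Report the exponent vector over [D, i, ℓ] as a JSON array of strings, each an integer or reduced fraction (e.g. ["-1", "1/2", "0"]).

Dimensional matrix (L×I by D×i×ℓ):
  L: [ 1  0  1]
  I: [ 0  1  0]
Row reduction gives pivot columns D,i; rank = 2
Repeat: D,i; free: ℓ
RREF:
  r0: [   1    0    1]
  r1: [   0    1    0]
Fix exponent of ℓ at 1; solve each RREF row for its pivot's exponent:
  r0: exp(D) + (1)·1 = 0 ⇒ exp(D) = -1
  r1: exp(i) + (0)·1 = 0 ⇒ exp(i) = 0
Π_1 = D^-1 · ℓ

["-1", "0", "1"]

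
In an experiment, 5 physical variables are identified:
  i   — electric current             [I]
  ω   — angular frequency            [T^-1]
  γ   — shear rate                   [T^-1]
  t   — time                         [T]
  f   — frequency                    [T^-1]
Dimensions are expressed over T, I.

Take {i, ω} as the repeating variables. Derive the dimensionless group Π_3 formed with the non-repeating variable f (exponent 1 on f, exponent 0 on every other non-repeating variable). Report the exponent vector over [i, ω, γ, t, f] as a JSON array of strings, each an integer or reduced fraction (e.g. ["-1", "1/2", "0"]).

["0", "-1", "0", "0", "1"]

Write exponents as rows T,I / cols i,ω,γ,t,f:
  T: [ 0 -1 -1  1 -1]
  I: [ 1  0  0  0  0]
RREF → pivots at {i,ω} ⇒ r = 2
Pivot set = {i,ω}, free = {γ,t,f}
RREF:
  r0: [   1    0    0    0    0]
  r1: [   0    1    1   -1    1]
Fix exponent of f at 1, γ at 0, t at 0; solve each RREF row for its pivot's exponent:
  r0: exp(i) + (0)·1 = 0 ⇒ exp(i) = 0
  r1: exp(ω) + (1)·1 = 0 ⇒ exp(ω) = -1
Π_3 = ω^-1 · f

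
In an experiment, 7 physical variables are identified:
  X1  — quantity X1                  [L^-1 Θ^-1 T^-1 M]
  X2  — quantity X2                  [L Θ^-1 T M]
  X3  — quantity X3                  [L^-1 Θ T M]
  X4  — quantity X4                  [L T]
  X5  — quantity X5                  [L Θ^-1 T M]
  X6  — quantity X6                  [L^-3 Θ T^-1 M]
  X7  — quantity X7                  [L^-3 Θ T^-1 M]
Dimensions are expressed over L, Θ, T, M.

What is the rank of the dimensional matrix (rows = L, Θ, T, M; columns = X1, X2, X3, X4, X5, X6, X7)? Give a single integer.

3

Dimensional matrix (L×Θ×T×M by X1×X2×X3×X4×X5×X6×X7):
  L: [-1  1 -1  1  1 -3 -3]
  Θ: [-1 -1  1  0 -1  1  1]
  T: [-1  1  1  1  1 -1 -1]
  M: [ 1  1  1  0  1  1  1]
Row reduction gives pivot columns X1,X2,X3; rank = 3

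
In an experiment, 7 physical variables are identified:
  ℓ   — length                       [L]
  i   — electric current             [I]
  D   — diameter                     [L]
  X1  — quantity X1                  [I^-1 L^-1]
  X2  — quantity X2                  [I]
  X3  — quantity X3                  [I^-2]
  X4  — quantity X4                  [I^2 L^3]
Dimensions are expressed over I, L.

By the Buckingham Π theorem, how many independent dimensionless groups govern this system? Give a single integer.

Dimensional matrix (I×L by ℓ×i×D×X1×X2×X3×X4):
  I: [ 0  1  0 -1  1 -2  2]
  L: [ 1  0  1 -1  0  0  3]
Row reduction gives pivot columns ℓ,i; rank = 2
7 vars − rank 2 = 5 Π groups

5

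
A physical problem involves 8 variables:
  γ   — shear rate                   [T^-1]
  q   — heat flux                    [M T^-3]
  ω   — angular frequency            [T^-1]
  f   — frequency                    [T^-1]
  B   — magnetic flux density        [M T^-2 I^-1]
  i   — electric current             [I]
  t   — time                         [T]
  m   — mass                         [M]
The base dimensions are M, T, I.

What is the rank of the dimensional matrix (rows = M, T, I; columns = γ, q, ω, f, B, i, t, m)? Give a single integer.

3

Dimensional matrix (M×T×I by γ×q×ω×f×B×i×t×m):
  M: [ 0  1  0  0  1  0  0  1]
  T: [-1 -3 -1 -1 -2  0  1  0]
  I: [ 0  0  0  0 -1  1  0  0]
Row reduction gives pivot columns γ,q,B; rank = 3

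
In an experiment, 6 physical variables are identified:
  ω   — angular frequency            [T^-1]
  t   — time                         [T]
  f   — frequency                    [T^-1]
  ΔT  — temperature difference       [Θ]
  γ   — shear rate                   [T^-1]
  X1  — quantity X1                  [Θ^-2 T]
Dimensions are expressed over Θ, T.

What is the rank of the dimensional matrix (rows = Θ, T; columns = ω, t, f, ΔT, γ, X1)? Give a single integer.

2

Dimensional matrix (Θ×T by ω×t×f×ΔT×γ×X1):
  Θ: [ 0  0  0  1  0 -2]
  T: [-1  1 -1  0 -1  1]
Row reduction gives pivot columns ω,ΔT; rank = 2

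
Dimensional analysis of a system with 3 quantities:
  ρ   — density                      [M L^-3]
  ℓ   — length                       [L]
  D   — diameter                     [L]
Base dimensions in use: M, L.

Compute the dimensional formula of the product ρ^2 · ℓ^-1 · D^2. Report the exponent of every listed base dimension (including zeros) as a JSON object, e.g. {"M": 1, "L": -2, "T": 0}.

Dimensional matrix (M×L by ρ×ℓ×D):
  M: [ 1  0  0]
  L: [-3  1  1]
  [M]: (2)·1+(-1)·0+(2)·0 = 2
  [L]: (2)·-3+(-1)·1+(2)·1 = -5
⇒ M^2 L^-5

{"M": 2, "L": -5}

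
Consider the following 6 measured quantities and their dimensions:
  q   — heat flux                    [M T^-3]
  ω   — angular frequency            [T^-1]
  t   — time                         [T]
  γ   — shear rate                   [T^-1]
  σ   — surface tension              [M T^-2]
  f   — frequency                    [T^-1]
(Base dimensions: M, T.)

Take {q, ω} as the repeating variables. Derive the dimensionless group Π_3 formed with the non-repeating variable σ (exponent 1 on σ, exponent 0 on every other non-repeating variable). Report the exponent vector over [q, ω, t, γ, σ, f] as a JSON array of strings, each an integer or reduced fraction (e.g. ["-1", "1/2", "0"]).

["-1", "1", "0", "0", "1", "0"]

Exponent matrix [M,T] × [q,ω,t,γ,σ,f]:
  M: [ 1  0  0  0  1  0]
  T: [-3 -1  1 -1 -2 -1]
Row reduction gives pivot columns q,ω; rank = 2
Pivot set = {q,ω}, free = {t,γ,σ,f}
RREF:
  r0: [   1    0    0    0    1    0]
  r1: [   0    1   -1    1   -1    1]
Fix exponent of σ at 1, t at 0, γ at 0, f at 0; solve each RREF row for its pivot's exponent:
  r0: exp(q) + (1)·1 = 0 ⇒ exp(q) = -1
  r1: exp(ω) + (-1)·1 = 0 ⇒ exp(ω) = 1
Π_3 = q^-1 · ω · σ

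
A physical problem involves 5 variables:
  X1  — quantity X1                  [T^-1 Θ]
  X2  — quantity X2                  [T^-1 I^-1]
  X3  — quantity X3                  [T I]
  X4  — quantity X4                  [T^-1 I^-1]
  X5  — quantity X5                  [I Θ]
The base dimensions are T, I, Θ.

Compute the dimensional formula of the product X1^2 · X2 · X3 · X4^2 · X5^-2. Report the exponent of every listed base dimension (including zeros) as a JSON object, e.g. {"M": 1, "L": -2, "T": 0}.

Write exponents as rows T,I,Θ / cols X1,X2,X3,X4,X5:
  T: [-1 -1  1 -1  0]
  I: [ 0 -1  1 -1  1]
  Θ: [ 1  0  0  0  1]
  [T]: (2)·-1+(1)·-1+(1)·1+(2)·-1+(-2)·0 = -4
  [I]: (2)·0+(1)·-1+(1)·1+(2)·-1+(-2)·1 = -4
  [Θ]: (2)·1+(1)·0+(1)·0+(2)·0+(-2)·1 = 0
⇒ T^-4 I^-4

{"T": -4, "I": -4, "Θ": 0}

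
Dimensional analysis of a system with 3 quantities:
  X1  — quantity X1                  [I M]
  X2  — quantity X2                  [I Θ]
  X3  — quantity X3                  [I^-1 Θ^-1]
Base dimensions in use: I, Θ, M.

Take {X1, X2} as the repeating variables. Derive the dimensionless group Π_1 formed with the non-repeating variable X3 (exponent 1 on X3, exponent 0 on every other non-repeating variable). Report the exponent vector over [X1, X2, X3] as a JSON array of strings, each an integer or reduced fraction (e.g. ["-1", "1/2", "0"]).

["0", "1", "1"]

Write exponents as rows I,Θ,M / cols X1,X2,X3:
  I: [ 1  1 -1]
  Θ: [ 0  1 -1]
  M: [ 1  0  0]
Row reduction gives pivot columns X1,X2; rank = 2
Pivot set = {X1,X2}, free = {X3}
RREF:
  r0: [   1    0    0]
  r1: [   0    1   -1]
  r2: [   0    0    0]
Fix exponent of X3 at 1; solve each RREF row for its pivot's exponent:
  r0: exp(X1) + (0)·1 = 0 ⇒ exp(X1) = 0
  r1: exp(X2) + (-1)·1 = 0 ⇒ exp(X2) = 1
Π_1 = X2 · X3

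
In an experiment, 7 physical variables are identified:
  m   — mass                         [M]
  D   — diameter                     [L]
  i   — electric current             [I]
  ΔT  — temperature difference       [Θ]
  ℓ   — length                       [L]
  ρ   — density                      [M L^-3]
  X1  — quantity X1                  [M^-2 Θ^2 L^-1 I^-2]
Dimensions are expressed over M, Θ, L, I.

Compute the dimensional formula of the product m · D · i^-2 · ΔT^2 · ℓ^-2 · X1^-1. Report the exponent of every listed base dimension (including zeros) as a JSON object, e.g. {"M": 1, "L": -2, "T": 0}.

{"M": 3, "Θ": 0, "L": 0, "I": 0}

Exponent matrix [M,Θ,L,I] × [m,D,i,ΔT,ℓ,ρ,X1]:
  M: [ 1  0  0  0  0  1 -2]
  Θ: [ 0  0  0  1  0  0  2]
  L: [ 0  1  0  0  1 -3 -1]
  I: [ 0  0  1  0  0  0 -2]
  [M]: (1)·1+(1)·0+(-2)·0+(2)·0+(-2)·0+(-1)·-2 = 3
  [Θ]: (1)·0+(1)·0+(-2)·0+(2)·1+(-2)·0+(-1)·2 = 0
  [L]: (1)·0+(1)·1+(-2)·0+(2)·0+(-2)·1+(-1)·-1 = 0
  [I]: (1)·0+(1)·0+(-2)·1+(2)·0+(-2)·0+(-1)·-2 = 0
⇒ M^3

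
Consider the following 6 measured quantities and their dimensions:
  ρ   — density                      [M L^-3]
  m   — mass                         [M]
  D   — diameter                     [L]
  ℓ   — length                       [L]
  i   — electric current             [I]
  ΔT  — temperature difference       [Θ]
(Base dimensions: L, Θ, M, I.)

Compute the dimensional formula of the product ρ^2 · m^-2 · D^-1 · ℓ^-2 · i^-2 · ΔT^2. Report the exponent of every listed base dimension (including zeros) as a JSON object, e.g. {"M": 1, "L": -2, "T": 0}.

{"L": -9, "Θ": 2, "M": 0, "I": -2}

Dimensional matrix (L×Θ×M×I by ρ×m×D×ℓ×i×ΔT):
  L: [-3  0  1  1  0  0]
  Θ: [ 0  0  0  0  0  1]
  M: [ 1  1  0  0  0  0]
  I: [ 0  0  0  0  1  0]
  [L]: (2)·-3+(-2)·0+(-1)·1+(-2)·1+(-2)·0+(2)·0 = -9
  [Θ]: (2)·0+(-2)·0+(-1)·0+(-2)·0+(-2)·0+(2)·1 = 2
  [M]: (2)·1+(-2)·1+(-1)·0+(-2)·0+(-2)·0+(2)·0 = 0
  [I]: (2)·0+(-2)·0+(-1)·0+(-2)·0+(-2)·1+(2)·0 = -2
⇒ L^-9 Θ^2 I^-2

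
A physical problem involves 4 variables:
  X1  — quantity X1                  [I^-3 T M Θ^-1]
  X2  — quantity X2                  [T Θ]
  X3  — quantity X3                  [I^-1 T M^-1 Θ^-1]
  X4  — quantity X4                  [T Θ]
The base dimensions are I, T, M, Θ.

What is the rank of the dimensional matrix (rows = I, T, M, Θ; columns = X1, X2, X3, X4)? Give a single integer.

Write exponents as rows I,T,M,Θ / cols X1,X2,X3,X4:
  I: [-3  0 -1  0]
  T: [ 1  1  1  1]
  M: [ 1  0 -1  0]
  Θ: [-1  1 -1  1]
RREF → pivots at {X1,X2,X3} ⇒ r = 3

3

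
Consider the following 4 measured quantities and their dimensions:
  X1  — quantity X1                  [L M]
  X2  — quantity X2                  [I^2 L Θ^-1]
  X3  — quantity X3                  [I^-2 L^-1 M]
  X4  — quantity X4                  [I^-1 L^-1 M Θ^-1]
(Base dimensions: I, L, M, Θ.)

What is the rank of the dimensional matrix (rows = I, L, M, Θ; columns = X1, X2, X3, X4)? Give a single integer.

3

Exponent matrix [I,L,M,Θ] × [X1,X2,X3,X4]:
  I: [ 0  2 -2 -1]
  L: [ 1  1 -1 -1]
  M: [ 1  0  1  1]
  Θ: [ 0 -1  0 -1]
RREF → pivots at {X1,X2,X3} ⇒ r = 3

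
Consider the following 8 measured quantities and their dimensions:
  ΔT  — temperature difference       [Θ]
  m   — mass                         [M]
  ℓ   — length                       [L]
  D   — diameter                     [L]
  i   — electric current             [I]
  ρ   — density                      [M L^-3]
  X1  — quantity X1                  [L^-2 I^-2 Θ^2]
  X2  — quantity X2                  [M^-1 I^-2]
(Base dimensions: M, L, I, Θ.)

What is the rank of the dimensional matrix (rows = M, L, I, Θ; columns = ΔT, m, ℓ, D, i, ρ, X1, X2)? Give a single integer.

Dimensional matrix (M×L×I×Θ by ΔT×m×ℓ×D×i×ρ×X1×X2):
  M: [ 0  1  0  0  0  1  0 -1]
  L: [ 0  0  1  1  0 -3 -2  0]
  I: [ 0  0  0  0  1  0 -2 -2]
  Θ: [ 1  0  0  0  0  0  2  0]
Row reduction gives pivot columns ΔT,m,ℓ,i; rank = 4

4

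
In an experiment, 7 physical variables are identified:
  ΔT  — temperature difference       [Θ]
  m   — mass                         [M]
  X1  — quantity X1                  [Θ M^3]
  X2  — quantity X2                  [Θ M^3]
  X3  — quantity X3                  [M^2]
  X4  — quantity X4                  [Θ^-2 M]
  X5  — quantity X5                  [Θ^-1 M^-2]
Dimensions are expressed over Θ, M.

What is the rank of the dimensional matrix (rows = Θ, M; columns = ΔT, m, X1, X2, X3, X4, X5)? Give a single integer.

2

Dimensional matrix (Θ×M by ΔT×m×X1×X2×X3×X4×X5):
  Θ: [ 1  0  1  1  0 -2 -1]
  M: [ 0  1  3  3  2  1 -2]
RREF → pivots at {ΔT,m} ⇒ r = 2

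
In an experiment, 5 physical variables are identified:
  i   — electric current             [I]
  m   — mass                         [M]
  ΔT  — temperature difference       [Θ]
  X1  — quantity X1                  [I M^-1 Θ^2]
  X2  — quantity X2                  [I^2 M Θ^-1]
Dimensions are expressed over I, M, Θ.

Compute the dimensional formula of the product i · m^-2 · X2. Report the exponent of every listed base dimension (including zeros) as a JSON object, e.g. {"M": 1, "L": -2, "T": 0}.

Dimensional matrix (I×M×Θ by i×m×ΔT×X1×X2):
  I: [ 1  0  0  1  2]
  M: [ 0  1  0 -1  1]
  Θ: [ 0  0  1  2 -1]
  [I]: (1)·1+(-2)·0+(1)·2 = 3
  [M]: (1)·0+(-2)·1+(1)·1 = -1
  [Θ]: (1)·0+(-2)·0+(1)·-1 = -1
⇒ I^3 M^-1 Θ^-1

{"I": 3, "M": -1, "Θ": -1}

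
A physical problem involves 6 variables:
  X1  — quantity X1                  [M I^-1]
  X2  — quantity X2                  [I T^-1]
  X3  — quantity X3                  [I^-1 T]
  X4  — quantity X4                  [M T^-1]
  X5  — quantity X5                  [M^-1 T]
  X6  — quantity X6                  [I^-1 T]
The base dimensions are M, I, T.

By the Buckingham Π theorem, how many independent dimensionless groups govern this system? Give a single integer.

4

Dimensional matrix (M×I×T by X1×X2×X3×X4×X5×X6):
  M: [ 1  0  0  1 -1  0]
  I: [-1  1 -1  0  0 -1]
  T: [ 0 -1  1 -1  1  1]
RREF → pivots at {X1,X2} ⇒ r = 2
n=6, r=2 ⇒ 4 dimensionless groups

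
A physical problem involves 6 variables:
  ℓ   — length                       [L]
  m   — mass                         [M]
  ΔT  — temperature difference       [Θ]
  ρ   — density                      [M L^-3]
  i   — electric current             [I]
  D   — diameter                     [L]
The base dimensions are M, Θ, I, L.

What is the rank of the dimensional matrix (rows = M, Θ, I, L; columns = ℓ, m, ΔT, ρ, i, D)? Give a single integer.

Exponent matrix [M,Θ,I,L] × [ℓ,m,ΔT,ρ,i,D]:
  M: [ 0  1  0  1  0  0]
  Θ: [ 0  0  1  0  0  0]
  I: [ 0  0  0  0  1  0]
  L: [ 1  0  0 -3  0  1]
Row reduction gives pivot columns ℓ,m,ΔT,i; rank = 4

4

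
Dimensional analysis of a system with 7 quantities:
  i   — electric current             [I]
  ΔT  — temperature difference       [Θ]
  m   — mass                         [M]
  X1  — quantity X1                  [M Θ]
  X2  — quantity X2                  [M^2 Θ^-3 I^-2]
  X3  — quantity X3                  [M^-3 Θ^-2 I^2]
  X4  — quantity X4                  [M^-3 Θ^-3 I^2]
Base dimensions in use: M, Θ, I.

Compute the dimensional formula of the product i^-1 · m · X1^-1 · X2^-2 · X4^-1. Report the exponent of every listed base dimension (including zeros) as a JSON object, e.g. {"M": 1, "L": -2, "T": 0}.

{"M": -1, "Θ": 8, "I": 1}

Write exponents as rows M,Θ,I / cols i,ΔT,m,X1,X2,X3,X4:
  M: [ 0  0  1  1  2 -3 -3]
  Θ: [ 0  1  0  1 -3 -2 -3]
  I: [ 1  0  0  0 -2  2  2]
  [M]: (-1)·0+(1)·1+(-1)·1+(-2)·2+(-1)·-3 = -1
  [Θ]: (-1)·0+(1)·0+(-1)·1+(-2)·-3+(-1)·-3 = 8
  [I]: (-1)·1+(1)·0+(-1)·0+(-2)·-2+(-1)·2 = 1
⇒ M^-1 Θ^8 I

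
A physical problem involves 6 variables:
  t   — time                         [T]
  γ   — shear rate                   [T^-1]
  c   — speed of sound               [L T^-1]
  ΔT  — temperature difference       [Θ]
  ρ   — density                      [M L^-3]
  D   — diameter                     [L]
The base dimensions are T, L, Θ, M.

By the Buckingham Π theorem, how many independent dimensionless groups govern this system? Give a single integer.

2

Exponent matrix [T,L,Θ,M] × [t,γ,c,ΔT,ρ,D]:
  T: [ 1 -1 -1  0  0  0]
  L: [ 0  0  1  0 -3  1]
  Θ: [ 0  0  0  1  0  0]
  M: [ 0  0  0  0  1  0]
Row reduction gives pivot columns t,c,ΔT,ρ; rank = 4
6 vars − rank 4 = 2 Π groups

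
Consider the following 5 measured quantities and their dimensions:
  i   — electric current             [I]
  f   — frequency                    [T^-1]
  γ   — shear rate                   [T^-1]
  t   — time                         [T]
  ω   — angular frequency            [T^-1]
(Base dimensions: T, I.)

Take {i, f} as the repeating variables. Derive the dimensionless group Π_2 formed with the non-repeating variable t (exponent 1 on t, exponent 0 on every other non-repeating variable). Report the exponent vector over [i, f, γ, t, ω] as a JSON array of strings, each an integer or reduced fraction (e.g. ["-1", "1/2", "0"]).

["0", "1", "0", "1", "0"]

Dimensional matrix (T×I by i×f×γ×t×ω):
  T: [ 0 -1 -1  1 -1]
  I: [ 1  0  0  0  0]
RREF → pivots at {i,f} ⇒ r = 2
Repeat: i,f; free: γ,t,ω
RREF:
  r0: [   1    0    0    0    0]
  r1: [   0    1    1   -1    1]
Fix exponent of t at 1, γ at 0, ω at 0; solve each RREF row for its pivot's exponent:
  r0: exp(i) + (0)·1 = 0 ⇒ exp(i) = 0
  r1: exp(f) + (-1)·1 = 0 ⇒ exp(f) = 1
Π_2 = f · t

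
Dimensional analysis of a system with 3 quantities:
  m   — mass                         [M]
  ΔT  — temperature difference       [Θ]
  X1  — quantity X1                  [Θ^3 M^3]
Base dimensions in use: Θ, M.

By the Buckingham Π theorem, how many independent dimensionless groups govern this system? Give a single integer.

Dimensional matrix (Θ×M by m×ΔT×X1):
  Θ: [ 0  1  3]
  M: [ 1  0  3]
Echelon form has 2 nonzero rows (pivots: m,ΔT)
Π count = n − r = 3 − 2 = 1

1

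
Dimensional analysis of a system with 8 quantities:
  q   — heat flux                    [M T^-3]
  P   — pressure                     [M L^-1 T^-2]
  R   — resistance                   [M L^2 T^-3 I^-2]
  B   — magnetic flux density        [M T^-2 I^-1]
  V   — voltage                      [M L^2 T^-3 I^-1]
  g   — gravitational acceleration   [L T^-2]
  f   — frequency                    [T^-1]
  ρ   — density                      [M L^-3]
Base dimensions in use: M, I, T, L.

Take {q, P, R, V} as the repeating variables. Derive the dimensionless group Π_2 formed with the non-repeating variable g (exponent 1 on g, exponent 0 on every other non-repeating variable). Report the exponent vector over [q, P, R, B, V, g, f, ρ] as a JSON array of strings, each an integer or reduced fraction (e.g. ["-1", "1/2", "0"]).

Dimensional matrix (M×I×T×L by q×P×R×B×V×g×f×ρ):
  M: [ 1  1  1  1  1  0  0  1]
  I: [ 0  0 -2 -1 -1  0  0  0]
  T: [-3 -2 -3 -2 -3 -2 -1  0]
  L: [ 0 -1  2  0  2  1  0 -3]
RREF → pivots at {q,P,R,V} ⇒ r = 4
Pivot set = {q,P,R,V}, free = {B,g,f,ρ}
RREF:
  r0: [   1    0    0 -1/2    0  5/2  3/2   -2]
  r1: [   0    1    0    1    0   -2   -1    3]
  r2: [   0    0    1  1/2    0  1/2  1/2    0]
  r3: [   0    0    0    0    1   -1   -1    0]
Fix exponent of g at 1, B at 0, f at 0, ρ at 0; solve each RREF row for its pivot's exponent:
  r0: exp(q) + (5/2)·1 = 0 ⇒ exp(q) = -5/2
  r1: exp(P) + (-2)·1 = 0 ⇒ exp(P) = 2
  r2: exp(R) + (1/2)·1 = 0 ⇒ exp(R) = -1/2
  r3: exp(V) + (-1)·1 = 0 ⇒ exp(V) = 1
Π_2 = q^(-5/2) · P^2 · R^(-1/2) · V · g

["-5/2", "2", "-1/2", "0", "1", "1", "0", "0"]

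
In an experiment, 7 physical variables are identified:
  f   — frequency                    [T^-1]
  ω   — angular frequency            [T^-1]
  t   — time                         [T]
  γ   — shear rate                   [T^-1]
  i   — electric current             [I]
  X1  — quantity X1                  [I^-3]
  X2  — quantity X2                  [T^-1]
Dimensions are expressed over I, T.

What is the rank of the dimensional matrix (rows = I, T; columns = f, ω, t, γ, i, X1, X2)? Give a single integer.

2

Write exponents as rows I,T / cols f,ω,t,γ,i,X1,X2:
  I: [ 0  0  0  0  1 -3  0]
  T: [-1 -1  1 -1  0  0 -1]
RREF → pivots at {f,i} ⇒ r = 2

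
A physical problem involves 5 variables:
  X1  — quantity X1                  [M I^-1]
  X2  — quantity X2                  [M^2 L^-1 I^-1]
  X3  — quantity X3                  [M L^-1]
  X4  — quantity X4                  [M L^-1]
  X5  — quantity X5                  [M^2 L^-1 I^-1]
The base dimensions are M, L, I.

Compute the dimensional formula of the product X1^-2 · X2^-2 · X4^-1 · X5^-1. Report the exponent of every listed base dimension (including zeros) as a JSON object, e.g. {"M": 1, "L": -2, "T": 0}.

{"M": -9, "L": 4, "I": 5}

Exponent matrix [M,L,I] × [X1,X2,X3,X4,X5]:
  M: [ 1  2  1  1  2]
  L: [ 0 -1 -1 -1 -1]
  I: [-1 -1  0  0 -1]
  [M]: (-2)·1+(-2)·2+(-1)·1+(-1)·2 = -9
  [L]: (-2)·0+(-2)·-1+(-1)·-1+(-1)·-1 = 4
  [I]: (-2)·-1+(-2)·-1+(-1)·0+(-1)·-1 = 5
⇒ M^-9 L^4 I^5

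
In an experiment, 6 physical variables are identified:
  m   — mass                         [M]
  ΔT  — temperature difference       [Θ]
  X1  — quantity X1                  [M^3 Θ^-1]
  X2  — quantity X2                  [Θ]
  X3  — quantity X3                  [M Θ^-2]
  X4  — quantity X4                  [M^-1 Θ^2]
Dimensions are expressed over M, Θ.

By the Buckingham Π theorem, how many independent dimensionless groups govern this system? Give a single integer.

Dimensional matrix (M×Θ by m×ΔT×X1×X2×X3×X4):
  M: [ 1  0  3  0  1 -1]
  Θ: [ 0  1 -1  1 -2  2]
Row reduction gives pivot columns m,ΔT; rank = 2
Π count = n − r = 6 − 2 = 4

4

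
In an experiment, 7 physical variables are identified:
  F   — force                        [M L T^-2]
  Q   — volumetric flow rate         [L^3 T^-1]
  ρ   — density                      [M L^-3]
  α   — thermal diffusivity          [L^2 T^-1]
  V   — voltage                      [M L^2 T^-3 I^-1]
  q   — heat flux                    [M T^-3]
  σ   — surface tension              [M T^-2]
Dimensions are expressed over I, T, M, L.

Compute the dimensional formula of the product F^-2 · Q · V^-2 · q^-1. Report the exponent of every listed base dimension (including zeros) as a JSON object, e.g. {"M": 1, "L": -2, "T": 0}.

{"I": 2, "T": 12, "M": -5, "L": -3}

Exponent matrix [I,T,M,L] × [F,Q,ρ,α,V,q,σ]:
  I: [ 0  0  0  0 -1  0  0]
  T: [-2 -1  0 -1 -3 -3 -2]
  M: [ 1  0  1  0  1  1  1]
  L: [ 1  3 -3  2  2  0  0]
  [I]: (-2)·0+(1)·0+(-2)·-1+(-1)·0 = 2
  [T]: (-2)·-2+(1)·-1+(-2)·-3+(-1)·-3 = 12
  [M]: (-2)·1+(1)·0+(-2)·1+(-1)·1 = -5
  [L]: (-2)·1+(1)·3+(-2)·2+(-1)·0 = -3
⇒ I^2 T^12 M^-5 L^-3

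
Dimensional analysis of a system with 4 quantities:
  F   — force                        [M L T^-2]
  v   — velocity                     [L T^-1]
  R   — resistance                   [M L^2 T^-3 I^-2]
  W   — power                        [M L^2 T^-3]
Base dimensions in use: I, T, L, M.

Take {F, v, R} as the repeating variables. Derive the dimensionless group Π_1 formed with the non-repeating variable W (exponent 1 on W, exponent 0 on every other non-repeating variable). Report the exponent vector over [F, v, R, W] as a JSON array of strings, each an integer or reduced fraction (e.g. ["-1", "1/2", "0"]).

Dimensional matrix (I×T×L×M by F×v×R×W):
  I: [ 0  0 -2  0]
  T: [-2 -1 -3 -3]
  L: [ 1  1  2  2]
  M: [ 1  0  1  1]
Echelon form has 3 nonzero rows (pivots: F,v,R)
Repeat: F,v,R; free: W
RREF:
  r0: [   1    0    0    1]
  r1: [   0    1    0    1]
  r2: [   0    0    1    0]
  r3: [   0    0    0    0]
Fix exponent of W at 1; solve each RREF row for its pivot's exponent:
  r0: exp(F) + (1)·1 = 0 ⇒ exp(F) = -1
  r1: exp(v) + (1)·1 = 0 ⇒ exp(v) = -1
  r2: exp(R) + (0)·1 = 0 ⇒ exp(R) = 0
Π_1 = F^-1 · v^-1 · W

["-1", "-1", "0", "1"]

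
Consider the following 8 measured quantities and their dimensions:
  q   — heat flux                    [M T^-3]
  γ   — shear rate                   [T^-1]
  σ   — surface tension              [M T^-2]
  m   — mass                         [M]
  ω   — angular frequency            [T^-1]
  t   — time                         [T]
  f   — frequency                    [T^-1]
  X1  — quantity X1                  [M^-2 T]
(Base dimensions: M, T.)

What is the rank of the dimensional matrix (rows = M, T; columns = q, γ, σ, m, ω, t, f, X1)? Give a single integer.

Exponent matrix [M,T] × [q,γ,σ,m,ω,t,f,X1]:
  M: [ 1  0  1  1  0  0  0 -2]
  T: [-3 -1 -2  0 -1  1 -1  1]
Echelon form has 2 nonzero rows (pivots: q,γ)

2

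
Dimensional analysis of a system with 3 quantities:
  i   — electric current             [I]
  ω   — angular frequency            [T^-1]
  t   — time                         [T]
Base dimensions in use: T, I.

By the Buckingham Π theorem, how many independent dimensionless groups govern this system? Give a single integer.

1

Exponent matrix [T,I] × [i,ω,t]:
  T: [ 0 -1  1]
  I: [ 1  0  0]
Echelon form has 2 nonzero rows (pivots: i,ω)
Π count = n − r = 3 − 2 = 1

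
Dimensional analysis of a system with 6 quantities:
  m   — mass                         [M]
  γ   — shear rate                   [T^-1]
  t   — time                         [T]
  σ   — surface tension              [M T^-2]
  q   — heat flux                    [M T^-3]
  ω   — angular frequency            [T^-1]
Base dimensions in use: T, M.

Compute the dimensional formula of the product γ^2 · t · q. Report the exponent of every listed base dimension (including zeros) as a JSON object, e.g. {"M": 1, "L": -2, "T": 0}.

{"T": -4, "M": 1}

Write exponents as rows T,M / cols m,γ,t,σ,q,ω:
  T: [ 0 -1  1 -2 -3 -1]
  M: [ 1  0  0  1  1  0]
  [T]: (2)·-1+(1)·1+(1)·-3 = -4
  [M]: (2)·0+(1)·0+(1)·1 = 1
⇒ T^-4 M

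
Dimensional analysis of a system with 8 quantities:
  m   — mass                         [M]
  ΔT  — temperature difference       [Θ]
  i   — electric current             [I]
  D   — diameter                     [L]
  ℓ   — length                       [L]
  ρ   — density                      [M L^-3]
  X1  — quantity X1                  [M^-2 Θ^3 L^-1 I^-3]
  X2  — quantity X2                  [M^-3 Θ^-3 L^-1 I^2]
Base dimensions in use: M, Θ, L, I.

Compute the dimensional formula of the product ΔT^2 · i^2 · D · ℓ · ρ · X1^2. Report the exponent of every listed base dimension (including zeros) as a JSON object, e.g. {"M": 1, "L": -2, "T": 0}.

{"M": -3, "Θ": 8, "L": -3, "I": -4}

Exponent matrix [M,Θ,L,I] × [m,ΔT,i,D,ℓ,ρ,X1,X2]:
  M: [ 1  0  0  0  0  1 -2 -3]
  Θ: [ 0  1  0  0  0  0  3 -3]
  L: [ 0  0  0  1  1 -3 -1 -1]
  I: [ 0  0  1  0  0  0 -3  2]
  [M]: (2)·0+(2)·0+(1)·0+(1)·0+(1)·1+(2)·-2 = -3
  [Θ]: (2)·1+(2)·0+(1)·0+(1)·0+(1)·0+(2)·3 = 8
  [L]: (2)·0+(2)·0+(1)·1+(1)·1+(1)·-3+(2)·-1 = -3
  [I]: (2)·0+(2)·1+(1)·0+(1)·0+(1)·0+(2)·-3 = -4
⇒ M^-3 Θ^8 L^-3 I^-4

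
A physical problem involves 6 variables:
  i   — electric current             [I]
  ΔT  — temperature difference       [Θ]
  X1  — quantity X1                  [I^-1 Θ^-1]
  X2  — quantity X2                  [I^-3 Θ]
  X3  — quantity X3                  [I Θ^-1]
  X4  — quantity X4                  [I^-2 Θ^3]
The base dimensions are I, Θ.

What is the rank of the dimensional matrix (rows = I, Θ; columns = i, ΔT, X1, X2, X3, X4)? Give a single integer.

Write exponents as rows I,Θ / cols i,ΔT,X1,X2,X3,X4:
  I: [ 1  0 -1 -3  1 -2]
  Θ: [ 0  1 -1  1 -1  3]
Row reduction gives pivot columns i,ΔT; rank = 2

2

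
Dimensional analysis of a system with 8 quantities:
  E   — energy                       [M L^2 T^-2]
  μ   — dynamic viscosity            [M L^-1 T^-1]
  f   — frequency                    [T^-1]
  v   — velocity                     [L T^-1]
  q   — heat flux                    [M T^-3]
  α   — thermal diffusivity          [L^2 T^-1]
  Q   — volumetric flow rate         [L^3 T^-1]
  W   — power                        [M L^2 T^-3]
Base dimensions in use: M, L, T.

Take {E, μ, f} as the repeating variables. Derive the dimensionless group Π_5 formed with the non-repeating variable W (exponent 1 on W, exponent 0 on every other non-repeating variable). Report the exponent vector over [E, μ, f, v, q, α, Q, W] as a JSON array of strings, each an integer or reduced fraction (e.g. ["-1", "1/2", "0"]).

Dimensional matrix (M×L×T by E×μ×f×v×q×α×Q×W):
  M: [ 1  1  0  0  1  0  0  1]
  L: [ 2 -1  0  1  0  2  3  2]
  T: [-2 -1 -1 -1 -3 -1 -1 -3]
Echelon form has 3 nonzero rows (pivots: E,μ,f)
Pivot set = {E,μ,f}, free = {v,q,α,Q,W}
RREF:
  r0: [   1    0    0  1/3  1/3  2/3    1    1]
  r1: [   0    1    0 -1/3  2/3 -2/3   -1    0]
  r2: [   0    0    1  2/3  5/3  1/3    0    1]
Fix exponent of W at 1, v at 0, q at 0, α at 0, Q at 0; solve each RREF row for its pivot's exponent:
  r0: exp(E) + (1)·1 = 0 ⇒ exp(E) = -1
  r1: exp(μ) + (0)·1 = 0 ⇒ exp(μ) = 0
  r2: exp(f) + (1)·1 = 0 ⇒ exp(f) = -1
Π_5 = E^-1 · f^-1 · W

["-1", "0", "-1", "0", "0", "0", "0", "1"]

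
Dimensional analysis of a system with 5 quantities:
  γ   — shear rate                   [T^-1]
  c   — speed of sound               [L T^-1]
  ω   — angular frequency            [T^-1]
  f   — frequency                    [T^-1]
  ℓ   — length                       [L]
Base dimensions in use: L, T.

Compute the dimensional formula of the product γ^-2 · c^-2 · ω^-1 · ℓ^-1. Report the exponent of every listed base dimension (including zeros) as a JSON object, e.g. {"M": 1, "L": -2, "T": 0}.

{"L": -3, "T": 5}

Dimensional matrix (L×T by γ×c×ω×f×ℓ):
  L: [ 0  1  0  0  1]
  T: [-1 -1 -1 -1  0]
  [L]: (-2)·0+(-2)·1+(-1)·0+(-1)·1 = -3
  [T]: (-2)·-1+(-2)·-1+(-1)·-1+(-1)·0 = 5
⇒ L^-3 T^5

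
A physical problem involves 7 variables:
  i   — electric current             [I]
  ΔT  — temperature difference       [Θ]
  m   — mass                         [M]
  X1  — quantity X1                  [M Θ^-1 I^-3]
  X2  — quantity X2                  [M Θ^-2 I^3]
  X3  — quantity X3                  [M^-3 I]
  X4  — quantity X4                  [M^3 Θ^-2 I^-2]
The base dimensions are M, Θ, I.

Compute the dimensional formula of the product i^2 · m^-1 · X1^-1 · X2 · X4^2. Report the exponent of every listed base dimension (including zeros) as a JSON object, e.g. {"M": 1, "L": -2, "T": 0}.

{"M": 5, "Θ": -5, "I": 4}

Dimensional matrix (M×Θ×I by i×ΔT×m×X1×X2×X3×X4):
  M: [ 0  0  1  1  1 -3  3]
  Θ: [ 0  1  0 -1 -2  0 -2]
  I: [ 1  0  0 -3  3  1 -2]
  [M]: (2)·0+(-1)·1+(-1)·1+(1)·1+(2)·3 = 5
  [Θ]: (2)·0+(-1)·0+(-1)·-1+(1)·-2+(2)·-2 = -5
  [I]: (2)·1+(-1)·0+(-1)·-3+(1)·3+(2)·-2 = 4
⇒ M^5 Θ^-5 I^4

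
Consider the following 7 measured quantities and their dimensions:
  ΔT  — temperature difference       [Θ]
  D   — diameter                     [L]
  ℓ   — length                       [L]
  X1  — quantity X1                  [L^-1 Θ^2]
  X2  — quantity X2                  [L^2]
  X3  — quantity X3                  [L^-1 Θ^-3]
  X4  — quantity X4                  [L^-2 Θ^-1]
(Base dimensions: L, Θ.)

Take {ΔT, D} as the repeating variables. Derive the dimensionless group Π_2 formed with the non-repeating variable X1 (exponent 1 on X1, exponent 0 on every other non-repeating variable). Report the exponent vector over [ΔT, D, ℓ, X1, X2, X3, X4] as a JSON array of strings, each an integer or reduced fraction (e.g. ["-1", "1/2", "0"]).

Write exponents as rows L,Θ / cols ΔT,D,ℓ,X1,X2,X3,X4:
  L: [ 0  1  1 -1  2 -1 -2]
  Θ: [ 1  0  0  2  0 -3 -1]
Row reduction gives pivot columns ΔT,D; rank = 2
Repeat: ΔT,D; free: ℓ,X1,X2,X3,X4
RREF:
  r0: [   1    0    0    2    0   -3   -1]
  r1: [   0    1    1   -1    2   -1   -2]
Fix exponent of X1 at 1, ℓ at 0, X2 at 0, X3 at 0, X4 at 0; solve each RREF row for its pivot's exponent:
  r0: exp(ΔT) + (2)·1 = 0 ⇒ exp(ΔT) = -2
  r1: exp(D) + (-1)·1 = 0 ⇒ exp(D) = 1
Π_2 = ΔT^-2 · D · X1

["-2", "1", "0", "1", "0", "0", "0"]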